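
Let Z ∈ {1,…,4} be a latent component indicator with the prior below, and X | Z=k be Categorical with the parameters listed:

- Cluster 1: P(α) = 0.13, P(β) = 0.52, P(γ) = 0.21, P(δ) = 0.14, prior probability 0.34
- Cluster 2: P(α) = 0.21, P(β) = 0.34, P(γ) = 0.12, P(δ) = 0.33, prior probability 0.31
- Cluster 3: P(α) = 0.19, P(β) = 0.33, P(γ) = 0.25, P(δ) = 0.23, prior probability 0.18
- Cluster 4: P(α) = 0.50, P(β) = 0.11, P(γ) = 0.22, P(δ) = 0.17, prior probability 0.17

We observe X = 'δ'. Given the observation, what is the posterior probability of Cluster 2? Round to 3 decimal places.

0.465

P(component k | x) = w_k·f_k(x) / marginal(x), where marginal(x) = Σ_j w_j·f_j(x).
Component likelihoods at x = 'δ':
  L_1 = 0.14
  L_2 = 0.33
  L_3 = 0.23
  L_4 = 0.17
Weight by the priors:
  w_1·L_1 = 0.34 × 0.14 = 0.0476
  w_2·L_2 = 0.31 × 0.33 = 0.1023
  w_3·L_3 = 0.18 × 0.23 = 0.0414
  w_4·L_4 = 0.17 × 0.17 = 0.0289
Sum: 0.0476 + 0.1023 + 0.0414 + 0.0289 = 0.2202
So the posterior for Cluster 2 is 0.1023 / 0.2202 ≈ 0.465.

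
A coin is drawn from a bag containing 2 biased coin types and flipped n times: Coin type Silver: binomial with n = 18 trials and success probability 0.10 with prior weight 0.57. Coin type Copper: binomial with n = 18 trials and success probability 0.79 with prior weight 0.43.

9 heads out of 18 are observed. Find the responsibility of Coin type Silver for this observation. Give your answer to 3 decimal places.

By Bayes' theorem, P(k | x) = π_k f_k(x) / Σ_j π_j f_j(x).
Evaluate each component's likelihood at the observed value:
  f_Silver = 1.88364e-05
  f_Copper = 0.00462842
Weight by the priors:
  π_Silver·f_Silver = 0.57 × 1.88364e-05 = 1.07367e-05
  π_Copper·f_Copper = 0.43 × 0.00462842 = 0.00199022
Sum: 1.07367e-05 + 0.00199022 = 0.00200096
So the posterior for Coin type Silver is 1.07367e-05 / 0.00200096 ≈ 0.005.

0.005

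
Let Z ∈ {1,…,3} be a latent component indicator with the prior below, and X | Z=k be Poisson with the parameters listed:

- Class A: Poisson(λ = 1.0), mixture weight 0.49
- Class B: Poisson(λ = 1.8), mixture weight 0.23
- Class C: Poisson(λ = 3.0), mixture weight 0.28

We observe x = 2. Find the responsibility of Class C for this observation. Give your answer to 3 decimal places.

0.293

By Bayes' theorem, P(k | x) = w_k f_k(x) / Σ_j w_j f_j(x).
Evaluate each component's likelihood at the observed value:
  L_A = e^(−1.0)·1.0^2/2! = 0.18394
  L_B = e^(−1.8)·1.8^2/2! = 0.267784
  L_C = e^(−3.0)·3.0^2/2! = 0.224042
Unnormalised posteriors:
  w_A·L_A = 0.49 × 0.18394 = 0.0901305
  w_B·L_B = 0.23 × 0.267784 = 0.0615904
  w_C·L_C = 0.28 × 0.224042 = 0.0627317
Evidence: 0.0901305 + 0.0615904 + 0.0627317 = 0.214453
Responsibility of Class C: 0.0627317 / 0.214453 ≈ 0.293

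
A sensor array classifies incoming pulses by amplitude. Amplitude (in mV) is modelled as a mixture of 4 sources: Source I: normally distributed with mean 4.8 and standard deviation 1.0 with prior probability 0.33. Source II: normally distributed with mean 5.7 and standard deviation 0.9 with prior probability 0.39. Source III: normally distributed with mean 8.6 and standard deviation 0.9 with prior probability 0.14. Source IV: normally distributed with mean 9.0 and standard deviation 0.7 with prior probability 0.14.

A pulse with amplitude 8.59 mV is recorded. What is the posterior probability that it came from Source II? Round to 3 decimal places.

The responsibility of component k is w_k f_k(x) divided by Σ_j w_j f_j(x).
Component likelihoods at x = 8.59 mV:
  p_I = 0.000303239
  p_II = 0.0025563
  p_III = 0.443242
  p_IV = 0.480084
Multiply by the mixture weights:
  w_I·p_I = 0.33 × 0.000303239 = 0.000100069
  w_II·p_II = 0.39 × 0.0025563 = 0.000996956
  w_III·p_III = 0.14 × 0.443242 = 0.0620539
  w_IV·p_IV = 0.14 × 0.480084 = 0.0672118
Evidence: 0.000100069 + 0.000996956 + 0.0620539 + 0.0672118 = 0.130363
Responsibility of Source II: 0.000996956 / 0.130363 ≈ 0.008

0.008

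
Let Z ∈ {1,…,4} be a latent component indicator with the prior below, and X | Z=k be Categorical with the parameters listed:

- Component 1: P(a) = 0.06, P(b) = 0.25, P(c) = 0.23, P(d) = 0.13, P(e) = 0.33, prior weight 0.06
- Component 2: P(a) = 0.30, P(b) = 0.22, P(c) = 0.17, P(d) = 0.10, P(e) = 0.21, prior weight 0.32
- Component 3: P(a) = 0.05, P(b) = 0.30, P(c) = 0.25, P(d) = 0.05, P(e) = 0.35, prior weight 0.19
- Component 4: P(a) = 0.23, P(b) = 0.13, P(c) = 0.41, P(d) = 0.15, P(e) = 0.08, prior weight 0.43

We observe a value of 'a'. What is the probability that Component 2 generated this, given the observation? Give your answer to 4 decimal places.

The responsibility of component k is π_k f_k(x) divided by Σ_j π_j f_j(x).
Categorical probabilities:
  L_1 = 0.06
  L_2 = 0.3
  L_3 = 0.05
  L_4 = 0.23
Weight by the priors:
  π_1·L_1 = 0.06 × 0.06 = 0.0036
  π_2·L_2 = 0.32 × 0.3 = 0.096
  π_3·L_3 = 0.19 × 0.05 = 0.0095
  π_4·L_4 = 0.43 × 0.23 = 0.0989
Denominator: 0.0036 + 0.096 + 0.0095 + 0.0989 = 0.208
So the posterior for Component 2 is 0.096 / 0.208 ≈ 0.4615.

0.4615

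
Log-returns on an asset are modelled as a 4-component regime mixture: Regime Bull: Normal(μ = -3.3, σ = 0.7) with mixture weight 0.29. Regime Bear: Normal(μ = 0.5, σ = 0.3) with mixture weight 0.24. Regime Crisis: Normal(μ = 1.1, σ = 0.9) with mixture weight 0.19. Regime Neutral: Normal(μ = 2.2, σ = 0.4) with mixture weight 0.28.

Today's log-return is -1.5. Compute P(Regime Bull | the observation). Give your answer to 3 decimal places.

0.824

Apply Bayes' rule: the posterior for each component is proportional to its prior times its likelihood at x.
Evaluate each component's likelihood at the observed value:
  f_Bull = 0.0208921
  f_Bear = 2.9703e-10
  f_Crisis = 0.00683009
  f_Neutral = 2.62536e-19
Prior × likelihood for each component:
  π_Bull·f_Bull = 0.29 × 0.0208921 = 0.0060587
  π_Bear·f_Bear = 0.24 × 2.9703e-10 = 7.12872e-11
  π_Crisis·f_Crisis = 0.19 × 0.00683009 = 0.00129772
  π_Neutral·f_Neutral = 0.28 × 2.62536e-19 = 7.35101e-20
Evidence: 0.0060587 + 7.12872e-11 + 0.00129772 + 7.35101e-20 = 0.00735641
So the posterior for Regime Bull is 0.0060587 / 0.00735641 ≈ 0.824.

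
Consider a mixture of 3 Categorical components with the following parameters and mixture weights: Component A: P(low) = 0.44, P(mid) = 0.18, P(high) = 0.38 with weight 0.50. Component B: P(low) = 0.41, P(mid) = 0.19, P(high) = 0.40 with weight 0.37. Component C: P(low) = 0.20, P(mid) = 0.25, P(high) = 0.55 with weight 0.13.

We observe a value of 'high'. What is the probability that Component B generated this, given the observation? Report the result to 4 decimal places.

0.3614

Apply Bayes' rule: the posterior for each component is proportional to its prior times its likelihood at x.
Component likelihoods at x = 'high':
  L_A = P(high | comp) = 0.38
  L_B = P(high | comp) = 0.40
  L_C = P(high | comp) = 0.55
Unnormalised posteriors:
  π_A·L_A = 0.50 × 0.38 = 0.19
  π_B·L_B = 0.37 × 0.4 = 0.148
  π_C·L_C = 0.13 × 0.55 = 0.0715
Denominator: 0.19 + 0.148 + 0.0715 = 0.4095
Responsibility of Component B: 0.148 / 0.4095 ≈ 0.3614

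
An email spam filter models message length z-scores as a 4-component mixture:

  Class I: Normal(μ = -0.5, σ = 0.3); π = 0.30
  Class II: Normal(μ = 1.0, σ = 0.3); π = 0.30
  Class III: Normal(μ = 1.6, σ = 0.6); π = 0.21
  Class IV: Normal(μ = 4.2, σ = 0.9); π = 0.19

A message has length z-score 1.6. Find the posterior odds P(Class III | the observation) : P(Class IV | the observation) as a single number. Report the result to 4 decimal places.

Since P(k|x) ∝ w_k f_k(x), the posterior odds are w_i f_i(x) / (w_j f_j(x)).
Component likelihoods at x = 1.6:
  f_I = (1/(0.3·√(2π)))·exp(−(1.6−-0.5)²/(2·0.3²)) = 1.329808·exp(-24.50000) = 3.04491e-11
  f_II = (1/(0.3·√(2π)))·exp(−(1.6−1.0)²/(2·0.3²)) = 1.329808·exp(-2.00000) = 0.17997
  f_III = (1/(0.6·√(2π)))·exp(−(1.6−1.6)²/(2·0.6²)) = 0.664904·exp(-0.00000) = 0.664904
  f_IV = (1/(0.9·√(2π)))·exp(−(1.6−4.2)²/(2·0.9²)) = 0.443269·exp(-4.17284) = 0.00683009
0.13963 / 0.00129772 ≈ 107.5965

107.5965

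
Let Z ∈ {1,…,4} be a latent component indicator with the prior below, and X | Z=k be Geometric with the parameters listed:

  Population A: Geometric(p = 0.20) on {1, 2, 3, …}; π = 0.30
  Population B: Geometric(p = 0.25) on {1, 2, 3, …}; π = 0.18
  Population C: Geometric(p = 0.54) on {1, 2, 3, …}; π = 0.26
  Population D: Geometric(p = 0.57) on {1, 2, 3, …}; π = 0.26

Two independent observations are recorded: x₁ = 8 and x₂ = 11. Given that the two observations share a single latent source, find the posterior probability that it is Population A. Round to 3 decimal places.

Posterior ∝ prior × likelihood, so P(k | x) ∝ π_k f_k(x); normalise over all components.
Since both observations come from the same component, the likelihood for component k is f_k(x₁)·f_k(x₂).
  p_A = [0.20·(1−0.20)^7 = 0.20·0.209715 = 0.041943] × [0.0214748] = 0.00090072
  p_B = [0.25·(1−0.25)^7 = 0.25·0.133484 = 0.033371] × [0.0140784] = 0.000469809
  p_C = [0.54·(1−0.54)^7 = 0.54·0.00435818 = 0.00235342] × [0.000229072] = 5.39102e-07
  p_D = [0.57·(1−0.57)^7 = 0.57·0.00271819 = 0.00154937] × [0.000123185] = 1.90859e-07
Weight by the priors:
  π_A·p_A = 0.30 × 0.00090072 = 0.000270216
  π_B·p_B = 0.18 × 0.000469809 = 8.45657e-05
  π_C·p_C = 0.26 × 5.39102e-07 = 1.40166e-07
  π_D·p_D = 0.26 × 1.90859e-07 = 4.96234e-08
Denominator: 0.000270216 + 8.45657e-05 + 1.40166e-07 + 4.96234e-08 = 0.000354971
So the posterior for Population A is 0.000270216 / 0.000354971 ≈ 0.761.

0.761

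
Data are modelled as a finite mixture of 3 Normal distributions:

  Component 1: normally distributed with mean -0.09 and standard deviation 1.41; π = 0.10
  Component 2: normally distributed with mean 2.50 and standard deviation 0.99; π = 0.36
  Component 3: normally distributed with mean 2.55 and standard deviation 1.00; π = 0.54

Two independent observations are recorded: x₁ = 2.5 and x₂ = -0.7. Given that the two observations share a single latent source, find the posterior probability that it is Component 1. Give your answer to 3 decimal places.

0.642

Posterior ∝ prior × likelihood, so P(k | x) ∝ π_k f_k(x); normalise over all components.
Since both observations come from the same component, the likelihood for component k is f_k(x₁)·f_k(x₂).
  p_1 = [0.0523611] × [0.257661] = 0.0134914
  p_2 = [0.402972] × [0.0021704] = 0.000874609
  p_3 = [0.398444] × [0.00202905] = 0.000808462
Unnormalised posteriors:
  π_1·p_1 = 0.10 × 0.0134914 = 0.00134914
  π_2·p_2 = 0.36 × 0.000874609 = 0.000314859
  π_3·p_3 = 0.54 × 0.000808462 = 0.000436569
Evidence: 0.00134914 + 0.000314859 + 0.000436569 = 0.00210057
Responsibility of Component 1: 0.00134914 / 0.00210057 ≈ 0.642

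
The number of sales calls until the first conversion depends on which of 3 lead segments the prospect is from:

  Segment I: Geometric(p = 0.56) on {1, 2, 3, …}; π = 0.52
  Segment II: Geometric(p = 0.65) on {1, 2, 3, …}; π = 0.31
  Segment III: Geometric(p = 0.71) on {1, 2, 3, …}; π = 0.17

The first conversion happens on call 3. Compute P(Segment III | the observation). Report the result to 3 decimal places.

0.111

The responsibility of component k is π_k f_k(x) divided by Σ_j π_j f_j(x).
Evaluate each component's likelihood at the observed value:
  f_I = 0.56·(1−0.56)^2 = 0.56·0.1936 = 0.108416
  f_II = 0.65·(1−0.65)^2 = 0.65·0.1225 = 0.079625
  f_III = 0.71·(1−0.71)^2 = 0.71·0.0841 = 0.059711
Multiply by the mixture weights:
  π_I·f_I = 0.52 × 0.108416 = 0.0563763
  π_II·f_II = 0.31 × 0.079625 = 0.0246837
  π_III·f_III = 0.17 × 0.059711 = 0.0101509
Marginal: 0.0563763 + 0.0246837 + 0.0101509 = 0.0912109
P(Segment III | x) = 0.0101509 / 0.0912109 ≈ 0.111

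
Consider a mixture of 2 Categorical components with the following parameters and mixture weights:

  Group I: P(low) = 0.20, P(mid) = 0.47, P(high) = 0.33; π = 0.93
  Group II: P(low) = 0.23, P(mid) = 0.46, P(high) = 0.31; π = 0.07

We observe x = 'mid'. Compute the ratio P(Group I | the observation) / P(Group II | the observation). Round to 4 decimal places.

13.5745

Posterior odds = (π_i f_i(x)) / (π_j f_j(x)); the normalising sum cancels.
Categorical probabilities:
  p_I = P(mid | comp) = 0.47
  p_II = P(mid | comp) = 0.46
Posterior odds = (π_I·p_I) / (π_II·p_II) = (0.93·0.47) / (0.07·0.46) = 0.4371 / 0.0322 ≈ 13.5745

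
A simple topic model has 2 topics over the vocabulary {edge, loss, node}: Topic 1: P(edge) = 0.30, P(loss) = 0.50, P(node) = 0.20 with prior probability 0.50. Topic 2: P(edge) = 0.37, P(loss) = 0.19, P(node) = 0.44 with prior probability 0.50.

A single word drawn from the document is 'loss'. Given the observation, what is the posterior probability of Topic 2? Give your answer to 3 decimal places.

0.275

Posterior ∝ prior × likelihood, so P(k | x) ∝ w_k f_k(x); normalise over all components.
Evaluate each component's likelihood at the observed value:
  p_1 = P(loss | comp) = 0.50
  p_2 = P(loss | comp) = 0.19
Prior × likelihood for each component:
  w_1·p_1 = 0.50 × 0.5 = 0.25
  w_2·p_2 = 0.50 × 0.19 = 0.095
Denominator: 0.25 + 0.095 = 0.345
Responsibility of Topic 2: 0.095 / 0.345 ≈ 0.275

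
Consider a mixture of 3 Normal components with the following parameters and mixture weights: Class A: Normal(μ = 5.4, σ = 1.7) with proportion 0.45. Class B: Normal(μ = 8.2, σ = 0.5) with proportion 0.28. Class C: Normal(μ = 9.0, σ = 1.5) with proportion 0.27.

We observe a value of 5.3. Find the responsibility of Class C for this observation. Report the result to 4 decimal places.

0.0315

Posterior ∝ prior × likelihood, so P(k | x) ∝ P(Z=k) f_k(x); normalise over all components.
Evaluate each component's likelihood at the observed value:
  f_A = (1/(1.7·√(2π)))·exp(−(5.3−5.4)²/(2·1.7²)) = 0.234672·exp(-0.00173) = 0.234266
  f_B = (1/(0.5·√(2π)))·exp(−(5.3−8.2)²/(2·0.5²)) = 0.797885·exp(-16.82000) = 3.95464e-08
  f_C = (1/(1.5·√(2π)))·exp(−(5.3−9.0)²/(2·1.5²)) = 0.265962·exp(-3.04222) = 0.012694
Unnormalised posteriors:
  P(Z=A)·f_A = 0.45 × 0.234266 = 0.10542
  P(Z=B)·f_B = 0.28 × 3.95464e-08 = 1.1073e-08
  P(Z=C)·f_C = 0.27 × 0.012694 = 0.00342738
Evidence: 0.10542 + 1.1073e-08 + 0.00342738 = 0.108847
P(Class C | the observation) ≈ 0.0315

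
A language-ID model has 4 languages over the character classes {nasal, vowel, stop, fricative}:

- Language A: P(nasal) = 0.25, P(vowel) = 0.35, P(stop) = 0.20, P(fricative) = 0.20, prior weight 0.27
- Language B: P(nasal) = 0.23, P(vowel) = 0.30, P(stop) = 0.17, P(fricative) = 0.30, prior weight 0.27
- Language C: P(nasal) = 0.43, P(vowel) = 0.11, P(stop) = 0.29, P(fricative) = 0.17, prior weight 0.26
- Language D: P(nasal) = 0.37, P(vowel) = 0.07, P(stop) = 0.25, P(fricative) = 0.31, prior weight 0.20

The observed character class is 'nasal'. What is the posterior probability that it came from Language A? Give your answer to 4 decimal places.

P(component k | x) = P(Z=k)·f_k(x) / marginal(x), where marginal(x) = Σ_j P(Z=j)·f_j(x).
Component likelihoods at x = 'nasal':
  L_A = P(nasal | comp) = 0.25
  L_B = P(nasal | comp) = 0.23
  L_C = P(nasal | comp) = 0.43
  L_D = P(nasal | comp) = 0.37
Multiply by the mixture weights:
  P(Z=A)·L_A = 0.27 × 0.25 = 0.0675
  P(Z=B)·L_B = 0.27 × 0.23 = 0.0621
  P(Z=C)·L_C = 0.26 × 0.43 = 0.1118
  P(Z=D)·L_D = 0.20 × 0.37 = 0.074
Normaliser: 0.0675 + 0.0621 + 0.1118 + 0.074 = 0.3154
P(Language A | x) = 0.0675 / 0.3154 ≈ 0.2140

0.2140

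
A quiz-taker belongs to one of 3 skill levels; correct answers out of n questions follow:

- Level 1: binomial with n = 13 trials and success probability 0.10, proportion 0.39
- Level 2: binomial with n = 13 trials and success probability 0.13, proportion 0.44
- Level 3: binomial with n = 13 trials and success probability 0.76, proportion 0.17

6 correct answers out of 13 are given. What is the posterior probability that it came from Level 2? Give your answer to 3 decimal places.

The responsibility of component k is w_k f_k(x) divided by Σ_j w_j f_j(x).
Component likelihoods at x = 6 correct answers out of 13:
  p_1 = C(13,6)·0.10^6·0.90^7 = 1716·1e-06·0.478297 = 0.000820757
  p_2 = C(13,6)·0.13^6·0.87^7 = 1716·4.82681e-06·0.377255 = 0.00312473
  p_3 = C(13,6)·0.76^6·0.24^7 = 1716·0.1927·4.58647e-05 = 0.0151662
Prior × likelihood for each component:
  w_1·p_1 = 0.39 × 0.000820757 = 0.000320095
  w_2·p_2 = 0.44 × 0.00312473 = 0.00137488
  w_3·p_3 = 0.17 × 0.0151662 = 0.00257826
Evidence: 0.000320095 + 0.00137488 + 0.00257826 = 0.00427323
P(Level 2 | x) = 0.00137488 / 0.00427323 ≈ 0.322

0.322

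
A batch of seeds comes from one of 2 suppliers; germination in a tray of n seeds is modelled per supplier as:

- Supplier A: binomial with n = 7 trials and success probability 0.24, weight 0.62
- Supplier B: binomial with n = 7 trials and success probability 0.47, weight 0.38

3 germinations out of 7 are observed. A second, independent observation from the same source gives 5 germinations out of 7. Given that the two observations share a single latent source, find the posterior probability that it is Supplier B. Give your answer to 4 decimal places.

P(component k | x) = P(Z=k)·f_k(x) / marginal(x), where marginal(x) = Σ_j P(Z=j)·f_j(x).
Since both observations come from the same component, the likelihood for component k is f_k(x₁)·f_k(x₂).
  f_A = [0.16142] × [0.00965834] = 0.00155905
  f_B = [0.286725] × [0.135288] = 0.0387905
Prior × likelihood for each component:
  P(Z=A)·f_A = 0.62 × 0.00155905 = 0.000966608
  P(Z=B)·f_B = 0.38 × 0.0387905 = 0.0147404
Sum: 0.000966608 + 0.0147404 = 0.015707
So the posterior for Supplier B is 0.0147404 / 0.015707 ≈ 0.9385.

0.9385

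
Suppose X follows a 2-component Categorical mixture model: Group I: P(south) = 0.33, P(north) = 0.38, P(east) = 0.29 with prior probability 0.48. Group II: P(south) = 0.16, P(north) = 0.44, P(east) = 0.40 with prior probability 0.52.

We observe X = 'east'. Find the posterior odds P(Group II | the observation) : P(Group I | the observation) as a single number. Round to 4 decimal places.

Since P(k|x) ∝ π_k f_k(x), the posterior odds are π_i f_i(x) / (π_j f_j(x)).
Evaluate each component's likelihood at the observed value:
  L_I = P(east | comp) = 0.29
  L_II = P(east | comp) = 0.40
Odds = (0.52/0.48) × (0.4/0.29) = 1.08333 × 1.37931 ≈ 1.4943

1.4943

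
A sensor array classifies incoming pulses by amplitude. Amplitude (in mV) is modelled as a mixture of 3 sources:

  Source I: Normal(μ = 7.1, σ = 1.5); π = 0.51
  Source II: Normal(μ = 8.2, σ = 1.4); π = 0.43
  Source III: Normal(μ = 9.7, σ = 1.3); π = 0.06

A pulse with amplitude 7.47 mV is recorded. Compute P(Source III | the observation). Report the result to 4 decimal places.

By Bayes' theorem, P(k | x) = w_k f_k(x) / Σ_j w_j f_j(x).
Normal densities:
  L_I = (1/(1.5·√(2π)))·exp(−(7.47−7.1)²/(2·1.5²)) = 0.265962·exp(-0.03042) = 0.257992
  L_II = (1/(1.4·√(2π)))·exp(−(7.47−8.2)²/(2·1.4²)) = 0.284959·exp(-0.13594) = 0.248738
  L_III = (1/(1.3·√(2π)))·exp(−(7.47−9.7)²/(2·1.3²)) = 0.306879·exp(-1.47127) = 0.0704695
Multiply by the mixture weights:
  w_I·L_I = 0.51 × 0.257992 = 0.131576
  w_II·L_II = 0.43 × 0.248738 = 0.106957
  w_III·L_III = 0.06 × 0.0704695 = 0.00422817
Normaliser: 0.131576 + 0.106957 + 0.00422817 = 0.242762
P(Source III | x) = 0.00422817 / 0.242762 ≈ 0.0174

0.0174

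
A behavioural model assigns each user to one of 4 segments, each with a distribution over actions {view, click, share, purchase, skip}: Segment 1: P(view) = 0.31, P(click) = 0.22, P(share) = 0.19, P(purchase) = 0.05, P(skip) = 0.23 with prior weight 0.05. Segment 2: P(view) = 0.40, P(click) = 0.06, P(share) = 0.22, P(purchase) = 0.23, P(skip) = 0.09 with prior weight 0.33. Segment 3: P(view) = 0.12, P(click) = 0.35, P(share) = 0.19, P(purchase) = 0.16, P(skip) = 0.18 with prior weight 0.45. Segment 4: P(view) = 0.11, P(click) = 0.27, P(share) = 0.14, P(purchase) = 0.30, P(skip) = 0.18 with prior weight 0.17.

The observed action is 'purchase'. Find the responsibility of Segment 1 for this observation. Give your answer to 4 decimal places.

0.0124

Posterior ∝ prior × likelihood, so P(k | x) ∝ P(Z=k) f_k(x); normalise over all components.
Categorical probabilities:
  f_1 = 0.05
  f_2 = 0.23
  f_3 = 0.16
  f_4 = 0.3
Multiply by the mixture weights:
  P(Z=1)·f_1 = 0.05 × 0.05 = 0.0025
  P(Z=2)·f_2 = 0.33 × 0.23 = 0.0759
  P(Z=3)·f_3 = 0.45 × 0.16 = 0.072
  P(Z=4)·f_4 = 0.17 × 0.3 = 0.051
Sum: 0.0025 + 0.0759 + 0.072 + 0.051 = 0.2014
So the posterior for Segment 1 is 0.0025 / 0.2014 ≈ 0.0124.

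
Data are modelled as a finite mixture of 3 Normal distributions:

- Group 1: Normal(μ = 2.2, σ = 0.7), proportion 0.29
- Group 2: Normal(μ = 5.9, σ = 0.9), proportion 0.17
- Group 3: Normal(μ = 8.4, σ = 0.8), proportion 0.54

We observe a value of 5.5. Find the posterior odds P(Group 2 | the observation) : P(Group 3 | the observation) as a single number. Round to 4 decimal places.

Since P(k|x) ∝ π_k f_k(x), the posterior odds are π_i f_i(x) / (π_j f_j(x)).
Normal densities:
  f_1 = 8.50796e-06
  f_2 = 0.401582
  f_3 = 0.000698827
0.0682689 / 0.000377367 ≈ 180.9089

180.9089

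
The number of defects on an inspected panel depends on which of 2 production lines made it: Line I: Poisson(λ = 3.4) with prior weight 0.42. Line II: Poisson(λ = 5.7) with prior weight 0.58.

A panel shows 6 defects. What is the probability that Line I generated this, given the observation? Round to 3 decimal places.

0.245

Apply Bayes' rule: the posterior for each component is proportional to its prior times its likelihood at x.
Evaluate each component's likelihood at the observed value:
  L_I = e^(−3.4)·3.4^6/6! = 0.0716044
  L_II = e^(−5.7)·5.7^6/6! = 0.159382
Weight by the priors:
  π_I·L_I = 0.42 × 0.0716044 = 0.0300739
  π_II·L_II = 0.58 × 0.159382 = 0.0924413
Normaliser: 0.0300739 + 0.0924413 = 0.122515
Responsibility of Line I: 0.0300739 / 0.122515 ≈ 0.245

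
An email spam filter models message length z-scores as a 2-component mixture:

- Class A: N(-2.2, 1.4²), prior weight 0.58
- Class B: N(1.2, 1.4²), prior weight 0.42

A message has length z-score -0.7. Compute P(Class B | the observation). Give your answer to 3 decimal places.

0.339

Posterior ∝ prior × likelihood, so P(k | x) ∝ P(Z=k) f_k(x); normalise over all components.
Evaluate each component's likelihood at the observed value:
  f_A = (1/(1.4·√(2π)))·exp(−(-0.7−-2.2)²/(2·1.4²)) = 0.284959·exp(-0.57398) = 0.160511
  f_B = (1/(1.4·√(2π)))·exp(−(-0.7−1.2)²/(2·1.4²)) = 0.284959·exp(-0.92092) = 0.113457
Multiply by the mixture weights:
  P(Z=A)·f_A = 0.58 × 0.160511 = 0.0930966
  P(Z=B)·f_B = 0.42 × 0.113457 = 0.047652
Normaliser: 0.0930966 + 0.047652 = 0.140749
P(Class B | the observation) = 0.047652 / 0.140749 ≈ 0.339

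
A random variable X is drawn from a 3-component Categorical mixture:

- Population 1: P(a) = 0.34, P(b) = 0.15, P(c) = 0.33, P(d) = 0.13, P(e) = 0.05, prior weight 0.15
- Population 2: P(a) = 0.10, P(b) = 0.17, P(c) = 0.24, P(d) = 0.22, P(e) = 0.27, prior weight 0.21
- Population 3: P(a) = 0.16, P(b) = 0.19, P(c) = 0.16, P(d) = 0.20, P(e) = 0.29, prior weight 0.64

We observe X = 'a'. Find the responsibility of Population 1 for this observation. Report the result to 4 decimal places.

P(component k | x) = π_k·f_k(x) / marginal(x), where marginal(x) = Σ_j π_j·f_j(x).
Categorical probabilities:
  p_1 = 0.34
  p_2 = 0.1
  p_3 = 0.16
Multiply by the mixture weights:
  π_1·p_1 = 0.15 × 0.34 = 0.051
  π_2·p_2 = 0.21 × 0.1 = 0.021
  π_3·p_3 = 0.64 × 0.16 = 0.1024
Normaliser: 0.051 + 0.021 + 0.1024 = 0.1744
P(Population 1 | the observation) ≈ 0.2924

0.2924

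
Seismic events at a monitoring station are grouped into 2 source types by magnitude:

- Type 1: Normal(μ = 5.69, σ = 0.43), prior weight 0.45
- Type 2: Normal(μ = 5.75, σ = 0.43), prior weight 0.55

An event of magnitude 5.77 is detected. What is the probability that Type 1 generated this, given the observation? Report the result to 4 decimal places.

0.4460

P(component k | x) = π_k·f_k(x) / marginal(x), where marginal(x) = Σ_j π_j·f_j(x).
Normal densities:
  p_1 = 0.911854
  p_2 = 0.92677
Prior × likelihood for each component:
  π_1·p_1 = 0.45 × 0.911854 = 0.410334
  π_2·p_2 = 0.55 × 0.92677 = 0.509723
Normaliser: 0.410334 + 0.509723 = 0.920058
So the posterior for Type 1 is 0.410334 / 0.920058 ≈ 0.4460.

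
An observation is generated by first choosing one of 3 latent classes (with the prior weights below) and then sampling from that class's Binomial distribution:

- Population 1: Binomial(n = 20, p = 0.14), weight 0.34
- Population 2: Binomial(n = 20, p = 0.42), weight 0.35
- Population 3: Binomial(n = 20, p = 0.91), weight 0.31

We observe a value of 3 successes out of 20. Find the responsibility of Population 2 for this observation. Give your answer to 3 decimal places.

0.033

Apply Bayes' rule: the posterior for each component is proportional to its prior times its likelihood at x.
Binomial probabilities:
  f_1 = C(20,3)·0.14^3·0.86^17 = 1140·0.002744·0.076997 = 0.240859
  f_2 = C(20,3)·0.42^3·0.58^17 = 1140·0.074088·9.51209e-05 = 0.00803394
  f_3 = C(20,3)·0.91^3·0.09^17 = 1140·0.753571·1.66772e-18 = 1.43269e-15
Prior × likelihood for each component:
  P(Z=1)·f_1 = 0.34 × 0.240859 = 0.081892
  P(Z=2)·f_2 = 0.35 × 0.00803394 = 0.00281188
  P(Z=3)·f_3 = 0.31 × 1.43269e-15 = 4.44133e-16
Sum: 0.081892 + 0.00281188 + 4.44133e-16 = 0.0847039
Responsibility of Population 2: 0.00281188 / 0.0847039 ≈ 0.033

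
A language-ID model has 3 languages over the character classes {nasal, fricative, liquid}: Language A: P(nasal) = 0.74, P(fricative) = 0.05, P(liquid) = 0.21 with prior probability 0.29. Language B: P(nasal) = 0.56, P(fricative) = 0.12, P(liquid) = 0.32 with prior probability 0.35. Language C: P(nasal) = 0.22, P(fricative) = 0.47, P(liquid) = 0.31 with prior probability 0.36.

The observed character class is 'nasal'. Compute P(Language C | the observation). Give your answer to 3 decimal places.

0.162

Posterior ∝ prior × likelihood, so P(k | x) ∝ P(Z=k) f_k(x); normalise over all components.
Evaluate each component's likelihood at the observed value:
  f_A = 0.74
  f_B = 0.56
  f_C = 0.22
Weight by the priors:
  P(Z=A)·f_A = 0.29 × 0.74 = 0.2146
  P(Z=B)·f_B = 0.35 × 0.56 = 0.196
  P(Z=C)·f_C = 0.36 × 0.22 = 0.0792
Evidence: 0.2146 + 0.196 + 0.0792 = 0.4898
Responsibility of Language C: 0.0792 / 0.4898 ≈ 0.162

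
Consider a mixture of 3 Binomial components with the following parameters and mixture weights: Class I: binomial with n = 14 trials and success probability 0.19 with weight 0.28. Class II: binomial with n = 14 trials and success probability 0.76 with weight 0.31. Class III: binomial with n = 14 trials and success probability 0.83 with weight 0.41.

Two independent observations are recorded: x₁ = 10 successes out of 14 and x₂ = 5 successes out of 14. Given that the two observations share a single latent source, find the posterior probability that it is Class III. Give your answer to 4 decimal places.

0.0528

Posterior ∝ prior × likelihood, so P(k | x) ∝ π_k f_k(x); normalise over all components.
Since both observations come from the same component, the likelihood for component k is f_k(x₁)·f_k(x₂).
  p_I = [C(14,10)·0.19^10·0.81^4 = 1001·6.13107e-08·0.430467 = 2.64186e-05] × [0.0744042] = 1.96566e-06
  p_II = [C(14,10)·0.76^10·0.24^4 = 1001·0.0642889·0.00331776 = 0.213508] × [0.00134101] = 0.000286318
  p_III = [C(14,10)·0.83^10·0.17^4 = 1001·0.15516·0.00083521 = 0.129721] × [9.35179e-05] = 1.21312e-05
Prior × likelihood for each component:
  π_I·p_I = 0.28 × 1.96566e-06 = 5.50384e-07
  π_II·p_II = 0.31 × 0.000286318 = 8.87585e-05
  π_III·p_III = 0.41 × 1.21312e-05 = 4.97381e-06
Sum: 5.50384e-07 + 8.87585e-05 + 4.97381e-06 = 9.42827e-05
So the posterior for Class III is 4.97381e-06 / 9.42827e-05 ≈ 0.0528.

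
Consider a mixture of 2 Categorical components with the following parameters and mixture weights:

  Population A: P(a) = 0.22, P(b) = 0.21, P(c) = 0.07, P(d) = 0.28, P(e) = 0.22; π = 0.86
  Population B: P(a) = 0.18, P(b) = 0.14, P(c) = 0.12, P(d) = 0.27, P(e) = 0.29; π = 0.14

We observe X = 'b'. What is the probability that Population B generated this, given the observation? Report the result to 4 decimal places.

0.0979

The responsibility of component k is π_k f_k(x) divided by Σ_j π_j f_j(x).
Evaluate each component's likelihood at the observed value:
  p_A = P(b | comp) = 0.21
  p_B = P(b | comp) = 0.14
Unnormalised posteriors:
  π_A·p_A = 0.86 × 0.21 = 0.1806
  π_B·p_B = 0.14 × 0.14 = 0.0196
Evidence: 0.1806 + 0.0196 = 0.2002
So the posterior for Population B is 0.0196 / 0.2002 ≈ 0.0979.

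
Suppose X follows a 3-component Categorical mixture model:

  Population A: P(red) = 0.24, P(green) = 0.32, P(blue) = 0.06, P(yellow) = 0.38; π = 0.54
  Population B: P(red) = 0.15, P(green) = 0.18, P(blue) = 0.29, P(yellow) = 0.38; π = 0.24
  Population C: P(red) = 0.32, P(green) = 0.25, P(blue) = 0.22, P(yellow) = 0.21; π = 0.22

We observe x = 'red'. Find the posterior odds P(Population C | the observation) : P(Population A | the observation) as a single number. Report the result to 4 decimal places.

The posterior odds equal the prior odds times the likelihood ratio: (π_i/π_j)·(f_i(x)/f_j(x)).
Evaluate each component's likelihood at the observed value:
  p_A = 0.24
  p_B = 0.15
  p_C = 0.32
0.0704 / 0.1296 ≈ 0.5432

0.5432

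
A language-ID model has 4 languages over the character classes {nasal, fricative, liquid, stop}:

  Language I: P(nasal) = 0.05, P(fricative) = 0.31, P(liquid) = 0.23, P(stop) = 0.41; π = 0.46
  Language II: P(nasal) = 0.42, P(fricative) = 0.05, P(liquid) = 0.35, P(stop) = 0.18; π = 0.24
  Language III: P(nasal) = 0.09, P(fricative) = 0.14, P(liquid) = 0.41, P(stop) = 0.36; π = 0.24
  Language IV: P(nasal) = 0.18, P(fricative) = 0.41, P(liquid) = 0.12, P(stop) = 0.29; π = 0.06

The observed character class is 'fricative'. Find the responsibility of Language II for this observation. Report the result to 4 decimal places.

0.0564

Posterior ∝ prior × likelihood, so P(k | x) ∝ π_k f_k(x); normalise over all components.
Component likelihoods at x = 'fricative':
  f_I = 0.31
  f_II = 0.05
  f_III = 0.14
  f_IV = 0.41
Prior × likelihood for each component:
  π_I·f_I = 0.46 × 0.31 = 0.1426
  π_II·f_II = 0.24 × 0.05 = 0.012
  π_III·f_III = 0.24 × 0.14 = 0.0336
  π_IV·f_IV = 0.06 × 0.41 = 0.0246
Sum: 0.1426 + 0.012 + 0.0336 + 0.0246 = 0.2128
P(Language II | 'fricative') = 0.012 / 0.2128 ≈ 0.0564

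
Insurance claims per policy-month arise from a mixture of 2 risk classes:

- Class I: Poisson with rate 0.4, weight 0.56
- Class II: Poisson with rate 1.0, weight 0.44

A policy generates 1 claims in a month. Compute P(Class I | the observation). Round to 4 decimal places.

0.4812

The responsibility of component k is w_k f_k(x) divided by Σ_j w_j f_j(x).
Component likelihoods at x = 1 claims:
  L_I = e^(−0.4)·0.4^1/1! = 0.268128
  L_II = e^(−1.0)·1.0^1/1! = 0.367879
Weight by the priors:
  w_I·L_I = 0.56 × 0.268128 = 0.150152
  w_II·L_II = 0.44 × 0.367879 = 0.161867
Denominator: 0.150152 + 0.161867 = 0.312019
So the posterior for Class I is 0.150152 / 0.312019 ≈ 0.4812.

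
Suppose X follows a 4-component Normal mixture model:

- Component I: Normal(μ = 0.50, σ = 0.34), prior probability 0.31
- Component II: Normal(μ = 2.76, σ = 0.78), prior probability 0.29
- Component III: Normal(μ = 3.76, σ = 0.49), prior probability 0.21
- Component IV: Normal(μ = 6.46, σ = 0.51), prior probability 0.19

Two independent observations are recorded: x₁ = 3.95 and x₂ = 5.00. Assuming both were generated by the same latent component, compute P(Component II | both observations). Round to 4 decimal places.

0.0680

The responsibility of component k is π_k f_k(x) divided by Σ_j π_j f_j(x).
Since both observations come from the same component, the likelihood for component k is f_k(x₁)·f_k(x₂).
  p_I = [(1/(0.34·√(2π)))·exp(−(3.95−0.50)²/(2·0.34²)) = 1.173360·exp(-51.48140) = 5.14449e-23] × [1.07423e-38] = 5.52634e-61
  p_II = [(1/(0.78·√(2π)))·exp(−(3.95−2.76)²/(2·0.78²)) = 0.511464·exp(-1.16379) = 0.15973] × [0.00827861] = 0.00132235
  p_III = [(1/(0.49·√(2π)))·exp(−(3.95−3.76)²/(2·0.49²)) = 0.814168·exp(-0.07518) = 0.755205] × [0.033121] = 0.0250132
  p_IV = [(1/(0.51·√(2π)))·exp(−(3.95−6.46)²/(2·0.51²)) = 0.782240·exp(-12.11092) = 4.30165e-06] × [0.0129942] = 5.58966e-08
Weight by the priors:
  π_I·p_I = 0.31 × 5.52634e-61 = 1.71317e-61
  π_II·p_II = 0.29 × 0.00132235 = 0.00038348
  π_III·p_III = 0.21 × 0.0250132 = 0.00525276
  π_IV·p_IV = 0.19 × 5.58966e-08 = 1.06204e-08
Normaliser: 1.71317e-61 + 0.00038348 + 0.00525276 + 1.06204e-08 = 0.00563625
Responsibility of Component II: 0.00038348 / 0.00563625 ≈ 0.0680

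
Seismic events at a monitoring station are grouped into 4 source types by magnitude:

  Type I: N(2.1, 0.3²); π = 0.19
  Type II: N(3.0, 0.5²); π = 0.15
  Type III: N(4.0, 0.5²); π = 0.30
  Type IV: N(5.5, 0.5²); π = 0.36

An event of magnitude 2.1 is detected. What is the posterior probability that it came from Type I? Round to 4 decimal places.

0.9137

P(component k | x) = P(Z=k)·f_k(x) / marginal(x), where marginal(x) = Σ_j P(Z=j)·f_j(x).
Normal densities:
  L_I = (1/(0.3·√(2π)))·exp(−(2.1−2.1)²/(2·0.3²)) = 1.329808·exp(-0.00000) = 1.32981
  L_II = (1/(0.5·√(2π)))·exp(−(2.1−3.0)²/(2·0.5²)) = 0.797885·exp(-1.62000) = 0.1579
  L_III = (1/(0.5·√(2π)))·exp(−(2.1−4.0)²/(2·0.5²)) = 0.797885·exp(-7.22000) = 0.000583894
  L_IV = (1/(0.5·√(2π)))·exp(−(2.1−5.5)²/(2·0.5²)) = 0.797885·exp(-23.12000) = 7.26192e-11
Multiply by the mixture weights:
  P(Z=I)·L_I = 0.19 × 1.32981 = 0.252663
  P(Z=II)·L_II = 0.15 × 0.1579 = 0.023685
  P(Z=III)·L_III = 0.30 × 0.000583894 = 0.000175168
  P(Z=IV)·L_IV = 0.36 × 7.26192e-11 = 2.61429e-11
Denominator: 0.252663 + 0.023685 + 0.000175168 + 2.61429e-11 = 0.276524
So the posterior for Type I is 0.252663 / 0.276524 ≈ 0.9137.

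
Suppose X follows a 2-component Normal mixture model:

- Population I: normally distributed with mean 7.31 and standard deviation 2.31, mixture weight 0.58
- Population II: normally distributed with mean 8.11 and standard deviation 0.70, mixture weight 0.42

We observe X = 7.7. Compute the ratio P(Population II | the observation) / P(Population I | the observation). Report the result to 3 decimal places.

2.042

Posterior odds = (w_i f_i(x)) / (w_j f_j(x)); the normalising sum cancels.
Normal densities:
  L_I = (1/(2.31·√(2π)))·exp(−(7.7−7.31)²/(2·2.31²)) = 0.172702·exp(-0.01425) = 0.170258
  L_II = (1/(0.70·√(2π)))·exp(−(7.7−8.11)²/(2·0.70²)) = 0.569918·exp(-0.17153) = 0.480084
Odds = (0.42/0.58) × (0.480084/0.170258) = 0.724138 × 2.81974 ≈ 2.042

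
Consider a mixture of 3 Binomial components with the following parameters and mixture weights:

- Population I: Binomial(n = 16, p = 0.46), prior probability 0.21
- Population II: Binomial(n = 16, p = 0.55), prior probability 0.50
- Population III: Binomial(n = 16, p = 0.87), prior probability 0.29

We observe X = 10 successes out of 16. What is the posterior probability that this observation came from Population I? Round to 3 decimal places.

0.169

By Bayes' theorem, P(k | x) = P(Z=k) f_k(x) / Σ_j P(Z=j) f_j(x).
Binomial probabilities:
  p_I = C(16,10)·0.46^10·0.54^6 = 8008·0.000424207·0.0247949 = 0.0842296
  p_II = C(16,10)·0.55^10·0.45^6 = 8008·0.00253295·0.00830377 = 0.168433
  p_III = C(16,10)·0.87^10·0.13^6 = 8008·0.248423·4.82681e-06 = 0.00960233
Multiply by the mixture weights:
  P(Z=I)·p_I = 0.21 × 0.0842296 = 0.0176882
  P(Z=II)·p_II = 0.50 × 0.168433 = 0.0842163
  P(Z=III)·p_III = 0.29 × 0.00960233 = 0.00278468
Normaliser: 0.0176882 + 0.0842163 + 0.00278468 = 0.104689
P(Population I | data) ≈ 0.169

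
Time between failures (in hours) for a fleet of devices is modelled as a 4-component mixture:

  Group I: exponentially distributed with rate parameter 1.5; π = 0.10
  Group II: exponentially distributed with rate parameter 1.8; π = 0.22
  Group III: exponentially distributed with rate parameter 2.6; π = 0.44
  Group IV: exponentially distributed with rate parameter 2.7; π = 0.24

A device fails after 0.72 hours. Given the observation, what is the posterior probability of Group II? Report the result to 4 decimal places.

0.2532

Apply Bayes' rule: the posterior for each component is proportional to its prior times its likelihood at x.
Component likelihoods at x = 0.72 hours:
  p_I = 0.509393
  p_II = 0.492523
  p_III = 0.399921
  p_IV = 0.386452
Multiply by the mixture weights:
  π_I·p_I = 0.10 × 0.509393 = 0.0509393
  π_II·p_II = 0.22 × 0.492523 = 0.108355
  π_III·p_III = 0.44 × 0.399921 = 0.175965
  π_IV·p_IV = 0.24 × 0.386452 = 0.0927484
Sum: 0.0509393 + 0.108355 + 0.175965 + 0.0927484 = 0.428008
P(Group II | 0.72 hours) = 0.108355 / 0.428008 ≈ 0.2532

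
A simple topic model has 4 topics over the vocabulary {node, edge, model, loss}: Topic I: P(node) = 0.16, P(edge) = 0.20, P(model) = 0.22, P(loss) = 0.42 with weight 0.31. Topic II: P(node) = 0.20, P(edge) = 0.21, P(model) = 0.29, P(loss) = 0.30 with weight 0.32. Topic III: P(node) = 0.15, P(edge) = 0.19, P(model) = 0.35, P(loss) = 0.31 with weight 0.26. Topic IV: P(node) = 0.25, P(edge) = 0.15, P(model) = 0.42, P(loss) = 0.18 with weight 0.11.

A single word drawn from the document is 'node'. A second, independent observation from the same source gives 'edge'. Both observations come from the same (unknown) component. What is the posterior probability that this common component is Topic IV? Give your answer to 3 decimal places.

Apply Bayes' rule: the posterior for each component is proportional to its prior times its likelihood at x.
Since both observations come from the same component, the likelihood for component k is f_k(x₁)·f_k(x₂).
  f_I = [P(node | comp) = 0.16] × [0.2] = 0.032
  f_II = [P(node | comp) = 0.20] × [0.21] = 0.042
  f_III = [P(node | comp) = 0.15] × [0.19] = 0.0285
  f_IV = [P(node | comp) = 0.25] × [0.15] = 0.0375
Multiply by the mixture weights:
  P(Z=I)·f_I = 0.31 × 0.032 = 0.00992
  P(Z=II)·f_II = 0.32 × 0.042 = 0.01344
  P(Z=III)·f_III = 0.26 × 0.0285 = 0.00741
  P(Z=IV)·f_IV = 0.11 × 0.0375 = 0.004125
Marginal: 0.00992 + 0.01344 + 0.00741 + 0.004125 = 0.034895
P(Topic IV | x₁,x₂) = 0.004125 / 0.034895 ≈ 0.118

0.118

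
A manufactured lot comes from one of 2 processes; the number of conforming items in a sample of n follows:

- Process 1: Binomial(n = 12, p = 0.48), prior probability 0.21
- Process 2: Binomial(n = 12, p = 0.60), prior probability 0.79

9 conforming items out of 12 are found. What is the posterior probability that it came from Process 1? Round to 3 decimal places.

0.073

Posterior ∝ prior × likelihood, so P(k | x) ∝ π_k f_k(x); normalise over all components.
Component likelihoods at x = 9 conforming items out of 12:
  p_1 = C(12,9)·0.48^9·0.52^3 = 220·0.00135261·0.140608 = 0.0418412
  p_2 = C(12,9)·0.60^9·0.40^3 = 220·0.0100777·0.064 = 0.141894
Multiply by the mixture weights:
  π_1·p_1 = 0.21 × 0.0418412 = 0.00878665
  π_2·p_2 = 0.79 × 0.141894 = 0.112096
Marginal: 0.00878665 + 0.112096 = 0.120883
P(Process 1 | data) = 0.00878665 / 0.120883 ≈ 0.073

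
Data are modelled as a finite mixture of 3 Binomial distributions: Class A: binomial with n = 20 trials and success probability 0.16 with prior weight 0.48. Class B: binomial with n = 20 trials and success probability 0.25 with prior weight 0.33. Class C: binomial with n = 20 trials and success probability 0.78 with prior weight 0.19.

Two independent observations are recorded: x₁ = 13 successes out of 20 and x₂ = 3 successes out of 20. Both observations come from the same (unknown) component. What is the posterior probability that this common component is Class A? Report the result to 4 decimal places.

By Bayes' theorem, P(k | x) = w_k f_k(x) / Σ_j w_j f_j(x).
Since both observations come from the same component, the likelihood for component k is f_k(x₁)·f_k(x₂).
  p_A = [1.03022e-06] × [0.240998] = 2.4828e-07
  p_B = [0.000154192] × [0.133896] = 2.06457e-05
  p_C = [0.0764896] × [3.58405e-09] = 2.74143e-10
Prior × likelihood for each component:
  w_A·p_A = 0.48 × 2.4828e-07 = 1.19174e-07
  w_B·p_B = 0.33 × 2.06457e-05 = 6.81307e-06
  w_C·p_C = 0.19 × 2.74143e-10 = 5.20871e-11
Sum: 1.19174e-07 + 6.81307e-06 + 5.20871e-11 = 6.9323e-06
Responsibility of Class A: 1.19174e-07 / 6.9323e-06 ≈ 0.0172

0.0172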